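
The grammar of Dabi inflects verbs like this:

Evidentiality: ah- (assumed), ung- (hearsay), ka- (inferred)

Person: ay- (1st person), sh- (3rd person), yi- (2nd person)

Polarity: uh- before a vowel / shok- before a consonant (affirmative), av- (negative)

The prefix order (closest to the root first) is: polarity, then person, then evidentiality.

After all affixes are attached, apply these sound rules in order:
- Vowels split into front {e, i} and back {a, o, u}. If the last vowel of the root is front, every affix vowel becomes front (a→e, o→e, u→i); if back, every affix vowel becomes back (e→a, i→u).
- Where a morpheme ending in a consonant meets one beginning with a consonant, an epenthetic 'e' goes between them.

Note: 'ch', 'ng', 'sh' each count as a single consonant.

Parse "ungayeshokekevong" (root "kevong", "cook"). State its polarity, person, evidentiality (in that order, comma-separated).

Segment: ung-ay-shok-kevong.
polarity: uh/shok- → affirmative.
person: ay- → 1st person.
evidentiality: ung- → hearsay.

affirmative, 1st person, hearsay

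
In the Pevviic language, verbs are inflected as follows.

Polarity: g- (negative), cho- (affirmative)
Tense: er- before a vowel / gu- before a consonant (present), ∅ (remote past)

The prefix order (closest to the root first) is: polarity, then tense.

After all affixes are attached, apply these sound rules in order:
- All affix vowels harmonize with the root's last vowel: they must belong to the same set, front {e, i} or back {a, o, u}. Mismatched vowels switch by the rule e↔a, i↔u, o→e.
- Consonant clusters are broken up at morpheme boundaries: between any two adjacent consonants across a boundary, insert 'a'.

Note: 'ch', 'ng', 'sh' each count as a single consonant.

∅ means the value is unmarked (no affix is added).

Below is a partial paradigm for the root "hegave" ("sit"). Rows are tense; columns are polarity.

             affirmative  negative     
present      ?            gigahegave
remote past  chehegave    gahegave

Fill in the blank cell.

Attach polarity affirmative cho- → chohegave.
Attach tense present gu- (before consonant 'ch') → guchohegave.
Apply vowel harmony: guchohegave → gichehegave.
Epenthesis: no change.

gichehegave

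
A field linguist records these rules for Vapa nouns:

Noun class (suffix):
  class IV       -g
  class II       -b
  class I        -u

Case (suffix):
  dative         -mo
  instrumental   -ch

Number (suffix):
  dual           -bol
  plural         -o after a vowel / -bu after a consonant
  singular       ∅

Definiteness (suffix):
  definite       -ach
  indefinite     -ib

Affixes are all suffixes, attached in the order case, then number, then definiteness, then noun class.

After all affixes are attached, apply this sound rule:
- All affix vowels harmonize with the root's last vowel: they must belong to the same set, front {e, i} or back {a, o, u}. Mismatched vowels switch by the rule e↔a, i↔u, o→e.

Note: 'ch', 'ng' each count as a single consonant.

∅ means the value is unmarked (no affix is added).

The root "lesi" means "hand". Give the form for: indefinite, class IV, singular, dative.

lesimeibg

Attach case dative -mo → lesimo.
number = singular: zero marking, form stays lesimo.
Attach definiteness indefinite -ib → lesimoib.
Attach noun class class IV -g → lesimoibg.
Apply vowel harmony: lesimoibg → lesimeibg.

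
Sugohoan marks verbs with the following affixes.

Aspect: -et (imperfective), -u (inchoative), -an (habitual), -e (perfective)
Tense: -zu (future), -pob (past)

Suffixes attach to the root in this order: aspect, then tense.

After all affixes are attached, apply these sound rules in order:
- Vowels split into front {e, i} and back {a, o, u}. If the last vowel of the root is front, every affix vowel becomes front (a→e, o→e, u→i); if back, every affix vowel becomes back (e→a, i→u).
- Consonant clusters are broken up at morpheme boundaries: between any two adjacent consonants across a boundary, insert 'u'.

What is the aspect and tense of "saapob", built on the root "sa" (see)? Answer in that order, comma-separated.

perfective, past

Segment: sa-e-pob.
aspect: -e → perfective.
tense: -pob → past.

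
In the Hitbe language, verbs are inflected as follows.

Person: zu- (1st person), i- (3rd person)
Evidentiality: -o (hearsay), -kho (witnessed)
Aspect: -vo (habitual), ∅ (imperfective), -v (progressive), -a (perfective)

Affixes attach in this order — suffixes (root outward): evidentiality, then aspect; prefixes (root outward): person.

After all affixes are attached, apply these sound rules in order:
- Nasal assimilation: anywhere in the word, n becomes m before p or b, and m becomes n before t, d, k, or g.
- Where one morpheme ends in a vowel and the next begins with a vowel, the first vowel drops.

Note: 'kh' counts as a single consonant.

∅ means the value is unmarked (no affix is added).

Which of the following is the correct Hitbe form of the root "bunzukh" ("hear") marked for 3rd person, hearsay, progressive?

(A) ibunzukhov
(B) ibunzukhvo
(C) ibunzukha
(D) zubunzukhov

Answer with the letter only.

Attach evidentiality hearsay -o → bunzukho.
Attach aspect progressive -v → bunzukhov.
Attach person 3rd person i- → ibunzukhov.
Nasal assimilation: no change.
Vowel deletion: no change.
So the correct form is ibunzukhov, option (A).
(D) zubunzukhov is wrong: it uses 1st person instead of 3rd person for person.
(B) ibunzukhvo is wrong: it has the affixes in the wrong order.
(C) ibunzukha is wrong: it uses perfective instead of progressive for aspect.

A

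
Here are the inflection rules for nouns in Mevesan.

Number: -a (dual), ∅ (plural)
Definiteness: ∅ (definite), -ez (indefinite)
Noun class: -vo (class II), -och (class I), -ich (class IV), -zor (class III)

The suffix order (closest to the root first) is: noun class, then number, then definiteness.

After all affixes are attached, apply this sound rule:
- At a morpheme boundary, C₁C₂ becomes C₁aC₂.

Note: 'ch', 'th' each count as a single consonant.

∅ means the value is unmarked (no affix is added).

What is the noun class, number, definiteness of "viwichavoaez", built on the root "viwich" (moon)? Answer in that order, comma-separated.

Segment: viwich-vo-a-ez.
noun class: -vo → class II.
number: -a → dual.
definiteness: -ez → indefinite.

class II, dual, indefinite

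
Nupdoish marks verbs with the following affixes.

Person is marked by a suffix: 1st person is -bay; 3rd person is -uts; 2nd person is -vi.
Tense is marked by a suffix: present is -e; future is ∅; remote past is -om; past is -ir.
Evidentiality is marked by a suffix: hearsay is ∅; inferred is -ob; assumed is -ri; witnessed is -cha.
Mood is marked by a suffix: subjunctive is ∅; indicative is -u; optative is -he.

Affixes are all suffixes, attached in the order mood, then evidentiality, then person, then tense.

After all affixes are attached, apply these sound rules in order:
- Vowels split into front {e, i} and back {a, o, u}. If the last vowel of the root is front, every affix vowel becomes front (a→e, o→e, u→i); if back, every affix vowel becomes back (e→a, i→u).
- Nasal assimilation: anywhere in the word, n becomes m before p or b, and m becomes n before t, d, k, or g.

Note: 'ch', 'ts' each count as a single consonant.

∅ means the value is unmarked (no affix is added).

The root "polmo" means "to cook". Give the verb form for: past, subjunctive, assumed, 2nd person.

mood = subjunctive: zero marking, form stays polmo.
Attach evidentiality assumed -ri → polmori.
Attach person 2nd person -vi → polmorivi.
Attach tense past -ir → polmoriviir.
Apply vowel harmony: polmoriviir → polmoruvuur.
Nasal assimilation: no change.

polmoruvuur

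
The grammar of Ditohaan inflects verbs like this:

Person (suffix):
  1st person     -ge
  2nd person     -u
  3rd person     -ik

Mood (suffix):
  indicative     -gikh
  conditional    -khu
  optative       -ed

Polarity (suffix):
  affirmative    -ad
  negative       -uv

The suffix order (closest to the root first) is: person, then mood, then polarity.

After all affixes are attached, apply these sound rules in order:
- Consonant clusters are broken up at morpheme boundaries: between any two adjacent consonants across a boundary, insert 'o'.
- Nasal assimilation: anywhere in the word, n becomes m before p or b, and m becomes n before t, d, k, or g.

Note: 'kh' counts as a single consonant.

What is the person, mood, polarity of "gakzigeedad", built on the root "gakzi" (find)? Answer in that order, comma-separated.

1st person, optative, affirmative

Segment: gakzi-ge-ed-ad.
person: -ge → 1st person.
mood: -ed → optative.
polarity: -ad → affirmative.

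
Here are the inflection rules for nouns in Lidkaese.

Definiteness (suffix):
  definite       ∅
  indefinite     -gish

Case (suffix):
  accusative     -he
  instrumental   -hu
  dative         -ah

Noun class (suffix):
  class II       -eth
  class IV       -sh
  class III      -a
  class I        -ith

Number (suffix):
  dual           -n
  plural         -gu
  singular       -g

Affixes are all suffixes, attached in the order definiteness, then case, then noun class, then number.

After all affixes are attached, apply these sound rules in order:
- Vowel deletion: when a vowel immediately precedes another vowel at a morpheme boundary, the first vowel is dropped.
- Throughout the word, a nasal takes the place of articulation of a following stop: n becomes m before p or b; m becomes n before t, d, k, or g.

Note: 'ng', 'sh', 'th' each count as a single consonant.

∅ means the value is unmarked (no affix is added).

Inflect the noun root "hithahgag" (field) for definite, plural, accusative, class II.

hithahgaghethgu

definiteness = definite: zero marking, form stays hithahgag.
Attach case accusative -he → hithahgaghe.
Attach noun class class II -eth → hithahgagheeth.
Attach number plural -gu → hithahgagheethgu.
Apply vowel deletion: hithahgagheethgu → hithahgaghethgu.
Nasal assimilation: no change.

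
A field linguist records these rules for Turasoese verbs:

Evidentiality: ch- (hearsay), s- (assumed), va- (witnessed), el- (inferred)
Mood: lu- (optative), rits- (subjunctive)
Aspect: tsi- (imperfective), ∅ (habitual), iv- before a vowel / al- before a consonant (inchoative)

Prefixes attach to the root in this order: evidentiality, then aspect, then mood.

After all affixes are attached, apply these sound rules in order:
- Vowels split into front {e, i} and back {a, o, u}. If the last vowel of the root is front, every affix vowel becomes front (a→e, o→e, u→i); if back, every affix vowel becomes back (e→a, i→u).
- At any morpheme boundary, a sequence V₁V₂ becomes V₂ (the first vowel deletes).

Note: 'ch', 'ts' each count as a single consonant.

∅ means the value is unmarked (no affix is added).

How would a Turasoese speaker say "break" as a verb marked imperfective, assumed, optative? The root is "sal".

Attach evidentiality assumed s- → ssal.
Attach aspect imperfective tsi- → tsissal.
Attach mood optative lu- → lutsissal.
Apply vowel harmony: lutsissal → lutsussal.
Vowel deletion: no change.

lutsussal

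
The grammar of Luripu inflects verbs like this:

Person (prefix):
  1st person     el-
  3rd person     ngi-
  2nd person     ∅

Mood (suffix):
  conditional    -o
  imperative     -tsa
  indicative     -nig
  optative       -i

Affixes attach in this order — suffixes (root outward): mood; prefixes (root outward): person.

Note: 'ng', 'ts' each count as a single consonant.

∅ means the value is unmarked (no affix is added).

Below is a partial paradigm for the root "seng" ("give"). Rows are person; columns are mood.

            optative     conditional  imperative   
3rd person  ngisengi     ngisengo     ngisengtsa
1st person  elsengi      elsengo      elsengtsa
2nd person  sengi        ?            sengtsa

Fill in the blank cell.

person = 2nd person: zero marking, form stays seng.
Attach mood conditional -o → sengo.

sengo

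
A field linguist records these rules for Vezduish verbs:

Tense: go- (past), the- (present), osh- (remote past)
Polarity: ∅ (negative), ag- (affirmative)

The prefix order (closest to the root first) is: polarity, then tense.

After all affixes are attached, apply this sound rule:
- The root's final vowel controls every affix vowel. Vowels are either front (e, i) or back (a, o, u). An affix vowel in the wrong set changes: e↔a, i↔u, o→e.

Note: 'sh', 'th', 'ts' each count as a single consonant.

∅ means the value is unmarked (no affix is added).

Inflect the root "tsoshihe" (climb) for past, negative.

getsoshihe

polarity = negative: zero marking, form stays tsoshihe.
Attach tense past go- → gotsoshihe.
Apply vowel harmony: gotsoshihe → getsoshihe.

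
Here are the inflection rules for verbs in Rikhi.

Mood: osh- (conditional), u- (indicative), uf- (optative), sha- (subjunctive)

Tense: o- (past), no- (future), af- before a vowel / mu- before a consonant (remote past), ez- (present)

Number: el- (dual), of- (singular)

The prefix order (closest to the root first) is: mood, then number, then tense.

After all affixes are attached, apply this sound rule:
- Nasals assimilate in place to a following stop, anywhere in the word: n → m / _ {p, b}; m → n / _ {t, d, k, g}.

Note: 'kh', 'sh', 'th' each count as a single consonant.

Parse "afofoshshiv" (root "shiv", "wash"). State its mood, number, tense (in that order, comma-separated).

conditional, singular, remote past

Segment: af-of-osh-shiv.
mood: osh- → conditional.
number: of- → singular.
tense: af/mu- → remote past.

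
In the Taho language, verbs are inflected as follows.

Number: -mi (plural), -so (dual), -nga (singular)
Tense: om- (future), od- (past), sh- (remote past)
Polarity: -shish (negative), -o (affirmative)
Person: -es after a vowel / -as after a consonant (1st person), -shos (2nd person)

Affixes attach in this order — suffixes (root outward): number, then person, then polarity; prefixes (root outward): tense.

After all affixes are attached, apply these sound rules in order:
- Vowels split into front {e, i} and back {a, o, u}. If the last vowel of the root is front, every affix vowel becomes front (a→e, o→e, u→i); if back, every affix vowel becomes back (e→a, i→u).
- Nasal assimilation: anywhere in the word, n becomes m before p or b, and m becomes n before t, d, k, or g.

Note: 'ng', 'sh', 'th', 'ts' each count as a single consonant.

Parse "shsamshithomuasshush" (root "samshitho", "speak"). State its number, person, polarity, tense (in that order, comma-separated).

plural, 1st person, negative, remote past

Segment: sh-samshitho-mi-es-shish.
number: -mi → plural.
person: -es/as → 1st person.
polarity: -shish → negative.
tense: sh- → remote past.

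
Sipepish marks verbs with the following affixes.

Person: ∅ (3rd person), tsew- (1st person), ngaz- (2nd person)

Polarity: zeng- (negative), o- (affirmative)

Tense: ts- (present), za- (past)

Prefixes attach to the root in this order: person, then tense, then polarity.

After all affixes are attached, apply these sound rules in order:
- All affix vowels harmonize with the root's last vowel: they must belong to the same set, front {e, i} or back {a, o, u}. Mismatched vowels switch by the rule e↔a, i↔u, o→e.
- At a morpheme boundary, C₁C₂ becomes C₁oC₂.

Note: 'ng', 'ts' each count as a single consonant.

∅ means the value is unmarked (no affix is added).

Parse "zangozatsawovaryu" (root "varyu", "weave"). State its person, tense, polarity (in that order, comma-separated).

1st person, past, negative

Segment: zeng-za-tsew-varyu.
person: tsew- → 1st person.
tense: za- → past.
polarity: zeng- → negative.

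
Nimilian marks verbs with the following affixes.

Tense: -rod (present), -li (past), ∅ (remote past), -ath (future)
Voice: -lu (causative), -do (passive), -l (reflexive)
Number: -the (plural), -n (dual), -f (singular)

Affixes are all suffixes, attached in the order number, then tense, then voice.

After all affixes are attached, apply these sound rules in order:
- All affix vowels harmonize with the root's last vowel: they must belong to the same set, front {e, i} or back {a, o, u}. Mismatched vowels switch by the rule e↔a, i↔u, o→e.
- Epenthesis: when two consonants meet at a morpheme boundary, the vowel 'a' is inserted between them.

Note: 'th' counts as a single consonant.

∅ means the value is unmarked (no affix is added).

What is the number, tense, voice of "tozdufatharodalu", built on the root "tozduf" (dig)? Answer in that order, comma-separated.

plural, present, causative

Segment: tozduf-the-rod-lu.
number: -the → plural.
tense: -rod → present.
voice: -lu → causative.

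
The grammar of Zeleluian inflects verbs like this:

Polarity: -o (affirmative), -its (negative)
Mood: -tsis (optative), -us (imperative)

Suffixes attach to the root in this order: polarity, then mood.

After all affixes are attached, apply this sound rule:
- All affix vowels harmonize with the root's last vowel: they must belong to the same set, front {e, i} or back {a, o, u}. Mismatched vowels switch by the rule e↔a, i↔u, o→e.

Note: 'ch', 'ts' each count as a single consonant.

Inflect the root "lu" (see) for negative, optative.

Attach polarity negative -its → luits.
Attach mood optative -tsis → luitstsis.
Apply vowel harmony: luitstsis → luutstsus.

luutstsus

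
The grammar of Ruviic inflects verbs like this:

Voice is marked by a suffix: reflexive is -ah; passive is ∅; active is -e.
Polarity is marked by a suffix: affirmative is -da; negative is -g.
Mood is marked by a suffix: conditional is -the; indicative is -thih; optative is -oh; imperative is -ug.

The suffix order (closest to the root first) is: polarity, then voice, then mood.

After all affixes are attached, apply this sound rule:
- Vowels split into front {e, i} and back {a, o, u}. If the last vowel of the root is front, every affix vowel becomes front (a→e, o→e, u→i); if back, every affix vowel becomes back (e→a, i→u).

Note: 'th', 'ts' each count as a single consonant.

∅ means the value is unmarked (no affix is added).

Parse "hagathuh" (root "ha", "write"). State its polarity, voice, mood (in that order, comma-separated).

negative, active, indicative

Segment: ha-g-e-thih.
polarity: -g → negative.
voice: -e → active.
mood: -thih → indicative.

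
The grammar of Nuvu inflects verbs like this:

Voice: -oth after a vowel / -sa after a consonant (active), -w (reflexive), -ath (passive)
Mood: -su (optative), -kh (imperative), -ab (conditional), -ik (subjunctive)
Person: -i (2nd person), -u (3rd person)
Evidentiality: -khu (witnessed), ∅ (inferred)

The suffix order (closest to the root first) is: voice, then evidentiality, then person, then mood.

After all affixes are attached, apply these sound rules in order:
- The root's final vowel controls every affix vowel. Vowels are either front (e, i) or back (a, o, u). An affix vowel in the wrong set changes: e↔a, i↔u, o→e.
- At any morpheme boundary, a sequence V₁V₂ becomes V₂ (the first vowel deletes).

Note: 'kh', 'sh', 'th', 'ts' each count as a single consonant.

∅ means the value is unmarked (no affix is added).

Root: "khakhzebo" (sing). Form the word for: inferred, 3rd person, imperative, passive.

khakhzebathukh

Attach voice passive -ath → khakhzeboath.
evidentiality = inferred: zero marking, form stays khakhzeboath.
Attach person 3rd person -u → khakhzeboathu.
Attach mood imperative -kh → khakhzeboathukh.
Vowel harmony: no change.
Apply vowel deletion: khakhzeboathukh → khakhzebathukh.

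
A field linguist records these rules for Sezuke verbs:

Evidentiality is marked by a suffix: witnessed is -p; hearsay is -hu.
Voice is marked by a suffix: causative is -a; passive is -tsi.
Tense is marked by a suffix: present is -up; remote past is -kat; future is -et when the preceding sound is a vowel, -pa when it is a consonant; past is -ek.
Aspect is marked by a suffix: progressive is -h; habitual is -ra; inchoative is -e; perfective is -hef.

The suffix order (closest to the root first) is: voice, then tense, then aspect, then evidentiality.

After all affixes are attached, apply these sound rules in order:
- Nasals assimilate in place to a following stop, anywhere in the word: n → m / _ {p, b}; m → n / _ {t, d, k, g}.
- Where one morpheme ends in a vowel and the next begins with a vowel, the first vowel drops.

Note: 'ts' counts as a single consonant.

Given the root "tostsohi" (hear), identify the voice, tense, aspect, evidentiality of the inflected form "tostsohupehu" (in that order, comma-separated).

Segment: tostsohi-a-up-e-hu.
voice: -a → causative.
tense: -up → present.
aspect: -e → inchoative.
evidentiality: -hu → hearsay.

causative, present, inchoative, hearsay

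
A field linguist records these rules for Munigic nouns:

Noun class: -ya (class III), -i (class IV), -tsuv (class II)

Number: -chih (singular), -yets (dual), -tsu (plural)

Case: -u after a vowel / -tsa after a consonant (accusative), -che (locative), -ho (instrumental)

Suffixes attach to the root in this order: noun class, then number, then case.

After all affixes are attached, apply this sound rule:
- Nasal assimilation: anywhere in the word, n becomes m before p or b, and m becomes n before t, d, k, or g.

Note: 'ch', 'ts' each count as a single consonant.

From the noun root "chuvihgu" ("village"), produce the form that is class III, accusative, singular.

chuvihguyachihtsa

Attach noun class class III -ya → chuvihguya.
Attach number singular -chih → chuvihguyachih.
Attach case accusative -tsa (after consonant 'h') → chuvihguyachihtsa.
Nasal assimilation: no change.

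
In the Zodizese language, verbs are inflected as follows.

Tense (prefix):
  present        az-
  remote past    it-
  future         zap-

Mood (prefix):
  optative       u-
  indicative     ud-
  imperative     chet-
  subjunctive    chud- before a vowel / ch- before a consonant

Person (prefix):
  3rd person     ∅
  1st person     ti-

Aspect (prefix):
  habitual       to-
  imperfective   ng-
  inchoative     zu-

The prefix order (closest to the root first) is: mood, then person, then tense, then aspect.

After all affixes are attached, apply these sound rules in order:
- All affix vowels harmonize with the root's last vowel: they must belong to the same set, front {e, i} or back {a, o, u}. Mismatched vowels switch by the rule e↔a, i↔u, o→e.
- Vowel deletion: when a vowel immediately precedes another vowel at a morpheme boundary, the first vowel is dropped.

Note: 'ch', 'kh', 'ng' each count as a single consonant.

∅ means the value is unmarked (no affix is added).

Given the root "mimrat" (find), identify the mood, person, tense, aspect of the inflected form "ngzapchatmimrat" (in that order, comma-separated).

imperative, 3rd person, future, imperfective

Segment: ng-zap-chet-mimrat.
mood: chet- → imperative.
person: ∅ → 3rd person.
tense: zap- → future.
aspect: ng- → imperfective.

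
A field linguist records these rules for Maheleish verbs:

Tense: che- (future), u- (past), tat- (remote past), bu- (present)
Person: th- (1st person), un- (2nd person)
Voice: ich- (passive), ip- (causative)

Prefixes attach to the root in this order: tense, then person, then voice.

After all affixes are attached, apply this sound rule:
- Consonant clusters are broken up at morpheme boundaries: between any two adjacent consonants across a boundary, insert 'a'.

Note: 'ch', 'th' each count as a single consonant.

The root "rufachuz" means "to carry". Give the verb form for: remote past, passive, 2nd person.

ichunatatarufachuz

Attach tense remote past tat- → tatrufachuz.
Attach person 2nd person un- → untatrufachuz.
Attach voice passive ich- → ichuntatrufachuz.
Apply epenthesis: ichuntatrufachuz → ichunatatarufachuz.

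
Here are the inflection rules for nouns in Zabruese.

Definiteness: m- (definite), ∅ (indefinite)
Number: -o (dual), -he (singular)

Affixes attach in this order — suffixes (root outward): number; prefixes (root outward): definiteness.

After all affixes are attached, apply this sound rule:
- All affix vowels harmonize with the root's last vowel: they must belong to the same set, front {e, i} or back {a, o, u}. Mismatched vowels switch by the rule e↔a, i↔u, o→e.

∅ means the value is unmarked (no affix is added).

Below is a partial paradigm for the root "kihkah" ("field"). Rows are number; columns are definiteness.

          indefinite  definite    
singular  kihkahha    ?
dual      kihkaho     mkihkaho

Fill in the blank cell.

mkihkahha

Attach number singular -he → kihkahhe.
Attach definiteness definite m- → mkihkahhe.
Apply vowel harmony: mkihkahhe → mkihkahha.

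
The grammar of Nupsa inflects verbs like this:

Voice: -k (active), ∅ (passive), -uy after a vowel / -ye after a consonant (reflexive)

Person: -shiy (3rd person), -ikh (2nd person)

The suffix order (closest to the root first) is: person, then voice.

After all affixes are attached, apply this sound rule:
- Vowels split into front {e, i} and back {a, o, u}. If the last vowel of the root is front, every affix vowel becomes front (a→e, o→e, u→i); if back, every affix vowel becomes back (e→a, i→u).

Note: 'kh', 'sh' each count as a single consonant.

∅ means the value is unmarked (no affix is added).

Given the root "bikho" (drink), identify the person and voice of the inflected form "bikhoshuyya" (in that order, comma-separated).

3rd person, reflexive

Segment: bikho-shiy-ye.
person: -shiy → 3rd person.
voice: -uy/ye → reflexive.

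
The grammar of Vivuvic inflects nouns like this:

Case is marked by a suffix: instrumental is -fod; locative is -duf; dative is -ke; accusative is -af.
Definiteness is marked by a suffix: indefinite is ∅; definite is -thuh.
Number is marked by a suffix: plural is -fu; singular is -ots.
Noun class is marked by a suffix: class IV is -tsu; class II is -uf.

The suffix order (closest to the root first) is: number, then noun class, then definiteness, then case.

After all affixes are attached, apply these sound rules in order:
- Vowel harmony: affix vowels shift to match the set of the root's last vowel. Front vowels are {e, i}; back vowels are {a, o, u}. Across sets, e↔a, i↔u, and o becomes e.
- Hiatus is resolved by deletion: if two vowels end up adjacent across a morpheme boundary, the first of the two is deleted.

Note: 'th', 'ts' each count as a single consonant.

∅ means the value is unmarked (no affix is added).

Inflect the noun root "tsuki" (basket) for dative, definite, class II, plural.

tsukififthihke

Attach number plural -fu → tsukifu.
Attach noun class class II -uf → tsukifuuf.
Attach definiteness definite -thuh → tsukifuufthuh.
Attach case dative -ke → tsukifuufthuhke.
Apply vowel harmony: tsukifuufthuhke → tsukifiifthihke.
Apply vowel deletion: tsukifiifthihke → tsukififthihke.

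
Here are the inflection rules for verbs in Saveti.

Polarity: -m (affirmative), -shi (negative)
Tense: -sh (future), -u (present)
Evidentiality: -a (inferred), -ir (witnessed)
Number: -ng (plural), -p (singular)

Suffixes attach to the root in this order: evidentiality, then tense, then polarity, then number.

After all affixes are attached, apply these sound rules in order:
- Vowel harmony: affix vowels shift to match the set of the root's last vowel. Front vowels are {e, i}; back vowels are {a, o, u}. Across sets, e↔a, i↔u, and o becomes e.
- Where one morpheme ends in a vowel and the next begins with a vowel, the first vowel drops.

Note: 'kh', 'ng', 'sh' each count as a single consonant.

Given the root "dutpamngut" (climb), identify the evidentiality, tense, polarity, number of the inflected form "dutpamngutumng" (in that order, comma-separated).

Segment: dutpamngut-a-u-m-ng.
evidentiality: -a → inferred.
tense: -u → present.
polarity: -m → affirmative.
number: -ng → plural.

inferred, present, affirmative, plural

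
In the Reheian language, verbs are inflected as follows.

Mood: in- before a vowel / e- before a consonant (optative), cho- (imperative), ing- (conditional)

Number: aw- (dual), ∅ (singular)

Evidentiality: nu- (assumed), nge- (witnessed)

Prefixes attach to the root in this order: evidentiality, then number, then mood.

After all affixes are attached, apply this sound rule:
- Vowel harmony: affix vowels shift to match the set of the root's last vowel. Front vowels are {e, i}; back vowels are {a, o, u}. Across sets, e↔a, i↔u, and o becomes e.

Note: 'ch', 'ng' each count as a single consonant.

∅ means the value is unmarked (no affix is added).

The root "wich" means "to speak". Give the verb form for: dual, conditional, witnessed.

Attach evidentiality witnessed nge- → ngewich.
Attach number dual aw- → awngewich.
Attach mood conditional ing- → ingawngewich.
Apply vowel harmony: ingawngewich → ingewngewich.

ingewngewich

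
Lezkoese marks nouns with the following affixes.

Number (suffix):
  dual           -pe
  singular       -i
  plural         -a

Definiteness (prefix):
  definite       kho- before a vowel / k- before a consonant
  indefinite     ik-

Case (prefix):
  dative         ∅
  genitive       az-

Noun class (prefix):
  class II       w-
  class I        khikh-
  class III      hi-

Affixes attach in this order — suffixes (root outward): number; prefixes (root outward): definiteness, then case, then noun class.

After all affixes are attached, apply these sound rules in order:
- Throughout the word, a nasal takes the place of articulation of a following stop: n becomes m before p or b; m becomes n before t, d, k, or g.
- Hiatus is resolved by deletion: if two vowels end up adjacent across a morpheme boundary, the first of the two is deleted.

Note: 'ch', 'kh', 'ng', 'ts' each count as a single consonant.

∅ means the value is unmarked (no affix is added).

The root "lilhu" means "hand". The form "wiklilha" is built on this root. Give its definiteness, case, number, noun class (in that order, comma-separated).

Segment: w-ik-lilhu-a.
definiteness: ik- → indefinite.
case: ∅ → dative.
number: -a → plural.
noun class: w- → class II.

indefinite, dative, plural, class II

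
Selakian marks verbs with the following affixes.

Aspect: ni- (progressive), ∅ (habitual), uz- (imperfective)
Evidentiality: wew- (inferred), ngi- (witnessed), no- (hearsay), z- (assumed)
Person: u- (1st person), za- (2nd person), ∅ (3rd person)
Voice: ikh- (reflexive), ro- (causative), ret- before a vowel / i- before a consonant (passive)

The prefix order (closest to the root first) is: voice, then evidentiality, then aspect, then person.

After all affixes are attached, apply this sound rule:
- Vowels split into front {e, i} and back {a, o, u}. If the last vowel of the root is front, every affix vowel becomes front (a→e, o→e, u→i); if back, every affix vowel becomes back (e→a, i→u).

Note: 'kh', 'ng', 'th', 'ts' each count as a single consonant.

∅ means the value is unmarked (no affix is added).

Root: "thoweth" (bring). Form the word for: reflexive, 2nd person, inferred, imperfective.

zeizwewikhthoweth

Attach voice reflexive ikh- → ikhthoweth.
Attach evidentiality inferred wew- → wewikhthoweth.
Attach aspect imperfective uz- → uzwewikhthoweth.
Attach person 2nd person za- → zauzwewikhthoweth.
Apply vowel harmony: zauzwewikhthoweth → zeizwewikhthoweth.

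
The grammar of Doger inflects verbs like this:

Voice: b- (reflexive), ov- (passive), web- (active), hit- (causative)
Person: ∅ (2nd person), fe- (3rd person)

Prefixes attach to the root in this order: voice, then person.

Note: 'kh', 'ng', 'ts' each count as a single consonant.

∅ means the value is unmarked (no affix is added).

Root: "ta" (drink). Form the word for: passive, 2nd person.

ovta

Attach voice passive ov- → ovta.
person = 2nd person: zero marking, form stays ovta.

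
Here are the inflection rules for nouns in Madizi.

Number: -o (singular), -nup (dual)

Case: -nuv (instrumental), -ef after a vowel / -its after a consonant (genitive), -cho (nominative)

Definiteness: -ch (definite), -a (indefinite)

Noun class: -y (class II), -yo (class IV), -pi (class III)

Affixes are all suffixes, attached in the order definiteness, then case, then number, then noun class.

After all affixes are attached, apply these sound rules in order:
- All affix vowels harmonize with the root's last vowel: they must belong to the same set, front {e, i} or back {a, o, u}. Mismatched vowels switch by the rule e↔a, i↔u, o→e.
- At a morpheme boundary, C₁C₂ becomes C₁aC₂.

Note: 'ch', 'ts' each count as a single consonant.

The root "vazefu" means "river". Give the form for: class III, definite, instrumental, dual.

Attach definiteness definite -ch → vazefuch.
Attach case instrumental -nuv → vazefuchnuv.
Attach number dual -nup → vazefuchnuvnup.
Attach noun class class III -pi → vazefuchnuvnuppi.
Apply vowel harmony: vazefuchnuvnuppi → vazefuchnuvnuppu.
Apply epenthesis: vazefuchnuvnuppu → vazefuchanuvanupapu.

vazefuchanuvanupapu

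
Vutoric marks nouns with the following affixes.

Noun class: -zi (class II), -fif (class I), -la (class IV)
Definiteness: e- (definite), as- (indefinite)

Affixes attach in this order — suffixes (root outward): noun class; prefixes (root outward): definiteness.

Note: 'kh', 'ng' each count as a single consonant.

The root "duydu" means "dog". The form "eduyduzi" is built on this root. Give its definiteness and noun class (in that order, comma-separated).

Segment: e-duydu-zi.
definiteness: e- → definite.
noun class: -zi → class II.

definite, class II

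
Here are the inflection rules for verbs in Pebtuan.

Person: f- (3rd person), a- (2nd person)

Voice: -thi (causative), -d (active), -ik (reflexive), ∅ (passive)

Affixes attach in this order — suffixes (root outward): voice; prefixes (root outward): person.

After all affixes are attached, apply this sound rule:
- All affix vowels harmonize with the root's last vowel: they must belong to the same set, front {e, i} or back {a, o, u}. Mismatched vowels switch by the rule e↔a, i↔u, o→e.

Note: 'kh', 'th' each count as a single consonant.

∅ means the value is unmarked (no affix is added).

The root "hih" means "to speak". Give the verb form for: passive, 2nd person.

ehih

voice = passive: zero marking, form stays hih.
Attach person 2nd person a- → ahih.
Apply vowel harmony: ahih → ehih.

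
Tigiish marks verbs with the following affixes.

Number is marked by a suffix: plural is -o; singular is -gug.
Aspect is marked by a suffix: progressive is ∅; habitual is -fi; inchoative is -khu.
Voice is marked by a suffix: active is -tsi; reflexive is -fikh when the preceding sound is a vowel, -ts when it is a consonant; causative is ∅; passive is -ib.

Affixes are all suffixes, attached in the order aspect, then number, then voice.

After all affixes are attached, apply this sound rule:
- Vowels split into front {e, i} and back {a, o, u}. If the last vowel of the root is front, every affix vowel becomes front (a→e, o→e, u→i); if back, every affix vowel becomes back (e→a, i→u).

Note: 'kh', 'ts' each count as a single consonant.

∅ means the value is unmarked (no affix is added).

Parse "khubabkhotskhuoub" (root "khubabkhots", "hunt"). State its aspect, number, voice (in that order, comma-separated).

Segment: khubabkhots-khu-o-ib.
aspect: -khu → inchoative.
number: -o → plural.
voice: -ib → passive.

inchoative, plural, passive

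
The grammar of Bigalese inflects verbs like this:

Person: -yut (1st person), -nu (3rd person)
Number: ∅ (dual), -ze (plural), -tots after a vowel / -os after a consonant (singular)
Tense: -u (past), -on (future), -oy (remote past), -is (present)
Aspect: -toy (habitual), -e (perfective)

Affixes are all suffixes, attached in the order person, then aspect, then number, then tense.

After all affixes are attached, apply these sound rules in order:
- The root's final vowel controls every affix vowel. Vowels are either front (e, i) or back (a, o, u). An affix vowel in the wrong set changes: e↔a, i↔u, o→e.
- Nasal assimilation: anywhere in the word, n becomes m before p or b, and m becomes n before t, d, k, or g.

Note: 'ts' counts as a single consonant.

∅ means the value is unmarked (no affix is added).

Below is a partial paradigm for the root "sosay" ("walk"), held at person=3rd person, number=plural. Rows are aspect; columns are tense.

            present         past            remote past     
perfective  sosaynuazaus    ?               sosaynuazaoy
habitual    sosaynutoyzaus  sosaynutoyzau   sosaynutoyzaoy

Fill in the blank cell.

sosaynuazau

Attach person 3rd person -nu → sosaynu.
Attach aspect perfective -e → sosaynue.
Attach number plural -ze → sosaynueze.
Attach tense past -u → sosaynuezeu.
Apply vowel harmony: sosaynuezeu → sosaynuazau.
Nasal assimilation: no change.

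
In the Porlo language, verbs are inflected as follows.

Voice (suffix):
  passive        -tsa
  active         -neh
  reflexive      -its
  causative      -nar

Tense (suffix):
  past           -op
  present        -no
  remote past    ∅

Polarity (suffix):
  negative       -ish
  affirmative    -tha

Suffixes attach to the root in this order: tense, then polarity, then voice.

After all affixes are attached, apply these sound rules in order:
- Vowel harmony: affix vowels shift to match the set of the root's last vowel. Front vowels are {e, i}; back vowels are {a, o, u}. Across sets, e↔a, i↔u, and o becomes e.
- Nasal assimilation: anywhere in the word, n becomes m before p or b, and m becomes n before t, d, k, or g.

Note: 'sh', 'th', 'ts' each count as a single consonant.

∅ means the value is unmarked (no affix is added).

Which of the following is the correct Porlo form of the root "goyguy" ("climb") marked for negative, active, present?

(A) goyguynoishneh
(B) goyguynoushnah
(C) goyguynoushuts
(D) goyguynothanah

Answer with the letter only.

B

Attach tense present -no → goyguyno.
Attach polarity negative -ish → goyguynoish.
Attach voice active -neh → goyguynoishneh.
Apply vowel harmony: goyguynoishneh → goyguynoushnah.
Nasal assimilation: no change.
So the correct form is goyguynoushnah, option (B).
(A) goyguynoishneh is wrong: it fails to apply the sound rule(s).
(D) goyguynothanah is wrong: it uses affirmative instead of negative for polarity.
(C) goyguynoushuts is wrong: it uses reflexive instead of active for voice.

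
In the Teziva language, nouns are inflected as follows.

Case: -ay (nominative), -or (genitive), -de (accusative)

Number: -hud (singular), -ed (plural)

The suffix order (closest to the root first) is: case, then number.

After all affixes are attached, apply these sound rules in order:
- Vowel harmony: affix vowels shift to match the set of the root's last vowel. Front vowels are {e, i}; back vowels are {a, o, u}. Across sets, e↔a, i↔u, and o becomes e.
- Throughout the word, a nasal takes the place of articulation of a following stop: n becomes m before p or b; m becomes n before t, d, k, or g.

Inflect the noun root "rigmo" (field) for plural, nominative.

rigmoayad

Attach case nominative -ay → rigmoay.
Attach number plural -ed → rigmoayed.
Apply vowel harmony: rigmoayed → rigmoayad.
Nasal assimilation: no change.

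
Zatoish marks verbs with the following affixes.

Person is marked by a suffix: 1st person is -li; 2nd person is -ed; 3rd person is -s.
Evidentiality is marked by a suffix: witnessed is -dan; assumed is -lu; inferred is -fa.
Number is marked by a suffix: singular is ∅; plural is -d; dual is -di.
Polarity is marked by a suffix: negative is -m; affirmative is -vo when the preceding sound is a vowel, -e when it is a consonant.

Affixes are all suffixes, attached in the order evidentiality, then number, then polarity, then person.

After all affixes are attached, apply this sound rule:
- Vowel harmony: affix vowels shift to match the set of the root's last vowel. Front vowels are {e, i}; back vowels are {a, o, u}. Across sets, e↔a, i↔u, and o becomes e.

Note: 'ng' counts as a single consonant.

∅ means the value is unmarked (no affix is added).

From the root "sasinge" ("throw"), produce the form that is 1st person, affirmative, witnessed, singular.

Attach evidentiality witnessed -dan → sasingedan.
number = singular: zero marking, form stays sasingedan.
Attach polarity affirmative -e (after consonant 'n') → sasingedane.
Attach person 1st person -li → sasingedaneli.
Apply vowel harmony: sasingedaneli → sasingedeneli.

sasingedeneli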